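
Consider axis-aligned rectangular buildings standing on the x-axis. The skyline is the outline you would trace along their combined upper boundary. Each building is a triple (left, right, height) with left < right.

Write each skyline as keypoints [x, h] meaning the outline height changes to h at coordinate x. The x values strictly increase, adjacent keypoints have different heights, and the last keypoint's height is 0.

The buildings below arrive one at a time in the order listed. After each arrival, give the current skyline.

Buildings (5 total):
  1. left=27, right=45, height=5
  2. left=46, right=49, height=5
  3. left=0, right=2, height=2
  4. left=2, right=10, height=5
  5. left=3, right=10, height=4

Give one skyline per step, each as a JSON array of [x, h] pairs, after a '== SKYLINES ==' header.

== SKYLINES ==
[[27,5],[45,0]]
[[27,5],[45,0],[46,5],[49,0]]
[[0,2],[2,0],[27,5],[45,0],[46,5],[49,0]]
[[0,2],[2,5],[10,0],[27,5],[45,0],[46,5],[49,0]]
[[0,2],[2,5],[10,0],[27,5],[45,0],[46,5],[49,0]]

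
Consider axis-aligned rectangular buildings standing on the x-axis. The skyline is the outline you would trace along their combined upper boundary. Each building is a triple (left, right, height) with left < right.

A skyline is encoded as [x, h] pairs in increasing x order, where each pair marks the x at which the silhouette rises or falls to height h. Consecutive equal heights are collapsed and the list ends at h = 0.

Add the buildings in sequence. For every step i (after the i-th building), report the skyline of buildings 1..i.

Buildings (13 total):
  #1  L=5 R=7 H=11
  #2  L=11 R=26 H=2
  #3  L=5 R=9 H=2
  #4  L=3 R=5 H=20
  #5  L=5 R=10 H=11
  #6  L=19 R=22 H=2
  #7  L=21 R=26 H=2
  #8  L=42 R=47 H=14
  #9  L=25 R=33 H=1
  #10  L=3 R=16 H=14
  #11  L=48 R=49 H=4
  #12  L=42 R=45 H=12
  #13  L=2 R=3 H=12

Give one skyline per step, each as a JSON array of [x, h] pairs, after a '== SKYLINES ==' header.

== SKYLINES ==
[[5,11],[7,0]]
[[5,11],[7,0],[11,2],[26,0]]
[[5,11],[7,2],[9,0],[11,2],[26,0]]
[[3,20],[5,11],[7,2],[9,0],[11,2],[26,0]]
[[3,20],[5,11],[10,0],[11,2],[26,0]]
[[3,20],[5,11],[10,0],[11,2],[26,0]]
[[3,20],[5,11],[10,0],[11,2],[26,0]]
[[3,20],[5,11],[10,0],[11,2],[26,0],[42,14],[47,0]]
[[3,20],[5,11],[10,0],[11,2],[26,1],[33,0],[42,14],[47,0]]
[[3,20],[5,14],[16,2],[26,1],[33,0],[42,14],[47,0]]
[[3,20],[5,14],[16,2],[26,1],[33,0],[42,14],[47,0],[48,4],[49,0]]
[[3,20],[5,14],[16,2],[26,1],[33,0],[42,14],[47,0],[48,4],[49,0]]
[[2,12],[3,20],[5,14],[16,2],[26,1],[33,0],[42,14],[47,0],[48,4],[49,0]]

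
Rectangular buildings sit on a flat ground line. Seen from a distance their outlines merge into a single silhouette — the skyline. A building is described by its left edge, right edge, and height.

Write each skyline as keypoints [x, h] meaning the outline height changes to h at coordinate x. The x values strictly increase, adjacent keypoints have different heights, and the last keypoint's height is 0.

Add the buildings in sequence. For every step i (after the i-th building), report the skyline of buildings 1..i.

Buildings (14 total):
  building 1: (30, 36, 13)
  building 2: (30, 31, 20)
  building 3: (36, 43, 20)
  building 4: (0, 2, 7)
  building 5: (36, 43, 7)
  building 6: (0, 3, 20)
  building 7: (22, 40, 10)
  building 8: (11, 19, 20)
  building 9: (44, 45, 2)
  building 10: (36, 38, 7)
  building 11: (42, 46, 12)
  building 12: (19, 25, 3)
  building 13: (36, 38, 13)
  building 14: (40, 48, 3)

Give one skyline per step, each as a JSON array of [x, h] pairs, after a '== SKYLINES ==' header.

== SKYLINES ==
[[30,13],[36,0]]
[[30,20],[31,13],[36,0]]
[[30,20],[31,13],[36,20],[43,0]]
[[0,7],[2,0],[30,20],[31,13],[36,20],[43,0]]
[[0,7],[2,0],[30,20],[31,13],[36,20],[43,0]]
[[0,20],[3,0],[30,20],[31,13],[36,20],[43,0]]
[[0,20],[3,0],[22,10],[30,20],[31,13],[36,20],[43,0]]
[[0,20],[3,0],[11,20],[19,0],[22,10],[30,20],[31,13],[36,20],[43,0]]
[[0,20],[3,0],[11,20],[19,0],[22,10],[30,20],[31,13],[36,20],[43,0],[44,2],[45,0]]
[[0,20],[3,0],[11,20],[19,0],[22,10],[30,20],[31,13],[36,20],[43,0],[44,2],[45,0]]
[[0,20],[3,0],[11,20],[19,0],[22,10],[30,20],[31,13],[36,20],[43,12],[46,0]]
[[0,20],[3,0],[11,20],[19,3],[22,10],[30,20],[31,13],[36,20],[43,12],[46,0]]
[[0,20],[3,0],[11,20],[19,3],[22,10],[30,20],[31,13],[36,20],[43,12],[46,0]]
[[0,20],[3,0],[11,20],[19,3],[22,10],[30,20],[31,13],[36,20],[43,12],[46,3],[48,0]]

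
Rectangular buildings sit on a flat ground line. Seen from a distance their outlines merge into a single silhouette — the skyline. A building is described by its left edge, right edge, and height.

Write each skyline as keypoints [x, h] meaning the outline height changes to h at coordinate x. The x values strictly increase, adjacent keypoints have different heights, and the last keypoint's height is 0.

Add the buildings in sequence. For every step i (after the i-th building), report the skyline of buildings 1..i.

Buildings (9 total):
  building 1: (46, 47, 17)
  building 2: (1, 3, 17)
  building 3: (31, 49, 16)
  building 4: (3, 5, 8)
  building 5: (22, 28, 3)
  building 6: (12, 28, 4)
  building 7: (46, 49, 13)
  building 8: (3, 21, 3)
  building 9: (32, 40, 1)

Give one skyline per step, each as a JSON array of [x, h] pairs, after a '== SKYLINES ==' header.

== SKYLINES ==
[[46,17],[47,0]]
[[1,17],[3,0],[46,17],[47,0]]
[[1,17],[3,0],[31,16],[46,17],[47,16],[49,0]]
[[1,17],[3,8],[5,0],[31,16],[46,17],[47,16],[49,0]]
[[1,17],[3,8],[5,0],[22,3],[28,0],[31,16],[46,17],[47,16],[49,0]]
[[1,17],[3,8],[5,0],[12,4],[28,0],[31,16],[46,17],[47,16],[49,0]]
[[1,17],[3,8],[5,0],[12,4],[28,0],[31,16],[46,17],[47,16],[49,0]]
[[1,17],[3,8],[5,3],[12,4],[28,0],[31,16],[46,17],[47,16],[49,0]]
[[1,17],[3,8],[5,3],[12,4],[28,0],[31,16],[46,17],[47,16],[49,0]]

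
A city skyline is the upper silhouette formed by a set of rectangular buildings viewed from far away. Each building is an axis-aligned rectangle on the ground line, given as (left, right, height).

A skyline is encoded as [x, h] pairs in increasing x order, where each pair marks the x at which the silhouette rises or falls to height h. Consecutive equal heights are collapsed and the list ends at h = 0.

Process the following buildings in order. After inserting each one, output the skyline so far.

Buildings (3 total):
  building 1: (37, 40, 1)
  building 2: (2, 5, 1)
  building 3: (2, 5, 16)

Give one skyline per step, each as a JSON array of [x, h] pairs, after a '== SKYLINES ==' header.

== SKYLINES ==
[[37,1],[40,0]]
[[2,1],[5,0],[37,1],[40,0]]
[[2,16],[5,0],[37,1],[40,0]]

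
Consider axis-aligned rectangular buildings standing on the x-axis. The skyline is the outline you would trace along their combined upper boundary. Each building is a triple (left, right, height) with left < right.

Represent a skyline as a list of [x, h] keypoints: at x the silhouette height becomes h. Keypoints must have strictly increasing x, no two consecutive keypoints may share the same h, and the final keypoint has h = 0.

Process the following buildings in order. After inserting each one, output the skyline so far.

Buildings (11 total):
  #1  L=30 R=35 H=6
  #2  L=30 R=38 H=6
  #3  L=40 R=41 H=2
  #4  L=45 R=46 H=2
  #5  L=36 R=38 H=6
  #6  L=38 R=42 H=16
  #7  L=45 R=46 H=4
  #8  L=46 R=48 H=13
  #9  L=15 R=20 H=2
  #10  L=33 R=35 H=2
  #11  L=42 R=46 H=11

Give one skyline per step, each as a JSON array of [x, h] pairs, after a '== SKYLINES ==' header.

== SKYLINES ==
[[30,6],[35,0]]
[[30,6],[38,0]]
[[30,6],[38,0],[40,2],[41,0]]
[[30,6],[38,0],[40,2],[41,0],[45,2],[46,0]]
[[30,6],[38,0],[40,2],[41,0],[45,2],[46,0]]
[[30,6],[38,16],[42,0],[45,2],[46,0]]
[[30,6],[38,16],[42,0],[45,4],[46,0]]
[[30,6],[38,16],[42,0],[45,4],[46,13],[48,0]]
[[15,2],[20,0],[30,6],[38,16],[42,0],[45,4],[46,13],[48,0]]
[[15,2],[20,0],[30,6],[38,16],[42,0],[45,4],[46,13],[48,0]]
[[15,2],[20,0],[30,6],[38,16],[42,11],[46,13],[48,0]]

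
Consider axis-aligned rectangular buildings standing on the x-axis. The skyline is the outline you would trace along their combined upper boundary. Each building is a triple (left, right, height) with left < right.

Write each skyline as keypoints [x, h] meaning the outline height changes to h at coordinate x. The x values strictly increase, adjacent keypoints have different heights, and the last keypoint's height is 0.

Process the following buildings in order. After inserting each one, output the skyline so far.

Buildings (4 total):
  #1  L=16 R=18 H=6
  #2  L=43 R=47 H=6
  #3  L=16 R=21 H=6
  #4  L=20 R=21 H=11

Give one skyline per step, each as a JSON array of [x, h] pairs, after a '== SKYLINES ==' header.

== SKYLINES ==
[[16,6],[18,0]]
[[16,6],[18,0],[43,6],[47,0]]
[[16,6],[21,0],[43,6],[47,0]]
[[16,6],[20,11],[21,0],[43,6],[47,0]]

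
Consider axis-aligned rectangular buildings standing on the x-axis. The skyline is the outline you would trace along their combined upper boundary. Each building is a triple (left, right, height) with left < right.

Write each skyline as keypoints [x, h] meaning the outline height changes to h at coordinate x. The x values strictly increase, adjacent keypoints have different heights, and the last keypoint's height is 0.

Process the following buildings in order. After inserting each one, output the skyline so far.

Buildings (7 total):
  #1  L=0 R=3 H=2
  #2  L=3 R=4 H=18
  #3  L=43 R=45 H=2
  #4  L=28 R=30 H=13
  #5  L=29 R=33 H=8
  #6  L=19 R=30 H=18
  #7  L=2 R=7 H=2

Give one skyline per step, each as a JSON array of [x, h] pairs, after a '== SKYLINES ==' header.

== SKYLINES ==
[[0,2],[3,0]]
[[0,2],[3,18],[4,0]]
[[0,2],[3,18],[4,0],[43,2],[45,0]]
[[0,2],[3,18],[4,0],[28,13],[30,0],[43,2],[45,0]]
[[0,2],[3,18],[4,0],[28,13],[30,8],[33,0],[43,2],[45,0]]
[[0,2],[3,18],[4,0],[19,18],[30,8],[33,0],[43,2],[45,0]]
[[0,2],[3,18],[4,2],[7,0],[19,18],[30,8],[33,0],[43,2],[45,0]]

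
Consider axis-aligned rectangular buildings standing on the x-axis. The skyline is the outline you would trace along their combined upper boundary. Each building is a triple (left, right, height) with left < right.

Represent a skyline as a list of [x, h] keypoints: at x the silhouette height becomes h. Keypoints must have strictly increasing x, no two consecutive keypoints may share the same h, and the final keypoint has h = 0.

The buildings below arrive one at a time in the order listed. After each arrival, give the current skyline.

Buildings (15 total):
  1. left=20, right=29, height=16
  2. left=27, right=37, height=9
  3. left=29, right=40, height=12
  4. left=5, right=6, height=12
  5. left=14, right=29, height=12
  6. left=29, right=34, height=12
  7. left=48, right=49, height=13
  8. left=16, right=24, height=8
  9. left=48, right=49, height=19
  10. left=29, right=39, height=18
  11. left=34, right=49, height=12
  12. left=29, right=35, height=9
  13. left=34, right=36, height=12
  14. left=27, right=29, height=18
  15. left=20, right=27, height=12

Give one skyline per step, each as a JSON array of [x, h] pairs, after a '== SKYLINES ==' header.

== SKYLINES ==
[[20,16],[29,0]]
[[20,16],[29,9],[37,0]]
[[20,16],[29,12],[40,0]]
[[5,12],[6,0],[20,16],[29,12],[40,0]]
[[5,12],[6,0],[14,12],[20,16],[29,12],[40,0]]
[[5,12],[6,0],[14,12],[20,16],[29,12],[40,0]]
[[5,12],[6,0],[14,12],[20,16],[29,12],[40,0],[48,13],[49,0]]
[[5,12],[6,0],[14,12],[20,16],[29,12],[40,0],[48,13],[49,0]]
[[5,12],[6,0],[14,12],[20,16],[29,12],[40,0],[48,19],[49,0]]
[[5,12],[6,0],[14,12],[20,16],[29,18],[39,12],[40,0],[48,19],[49,0]]
[[5,12],[6,0],[14,12],[20,16],[29,18],[39,12],[48,19],[49,0]]
[[5,12],[6,0],[14,12],[20,16],[29,18],[39,12],[48,19],[49,0]]
[[5,12],[6,0],[14,12],[20,16],[29,18],[39,12],[48,19],[49,0]]
[[5,12],[6,0],[14,12],[20,16],[27,18],[39,12],[48,19],[49,0]]
[[5,12],[6,0],[14,12],[20,16],[27,18],[39,12],[48,19],[49,0]]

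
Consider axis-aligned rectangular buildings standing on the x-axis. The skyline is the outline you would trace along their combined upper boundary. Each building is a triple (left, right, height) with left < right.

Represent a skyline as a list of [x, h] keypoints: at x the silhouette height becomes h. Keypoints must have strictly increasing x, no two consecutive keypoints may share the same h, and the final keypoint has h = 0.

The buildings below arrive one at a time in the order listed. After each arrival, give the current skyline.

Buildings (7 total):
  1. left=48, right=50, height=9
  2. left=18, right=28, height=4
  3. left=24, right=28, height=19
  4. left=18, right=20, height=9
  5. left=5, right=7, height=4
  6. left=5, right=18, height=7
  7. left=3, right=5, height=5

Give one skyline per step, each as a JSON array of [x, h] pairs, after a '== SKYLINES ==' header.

== SKYLINES ==
[[48,9],[50,0]]
[[18,4],[28,0],[48,9],[50,0]]
[[18,4],[24,19],[28,0],[48,9],[50,0]]
[[18,9],[20,4],[24,19],[28,0],[48,9],[50,0]]
[[5,4],[7,0],[18,9],[20,4],[24,19],[28,0],[48,9],[50,0]]
[[5,7],[18,9],[20,4],[24,19],[28,0],[48,9],[50,0]]
[[3,5],[5,7],[18,9],[20,4],[24,19],[28,0],[48,9],[50,0]]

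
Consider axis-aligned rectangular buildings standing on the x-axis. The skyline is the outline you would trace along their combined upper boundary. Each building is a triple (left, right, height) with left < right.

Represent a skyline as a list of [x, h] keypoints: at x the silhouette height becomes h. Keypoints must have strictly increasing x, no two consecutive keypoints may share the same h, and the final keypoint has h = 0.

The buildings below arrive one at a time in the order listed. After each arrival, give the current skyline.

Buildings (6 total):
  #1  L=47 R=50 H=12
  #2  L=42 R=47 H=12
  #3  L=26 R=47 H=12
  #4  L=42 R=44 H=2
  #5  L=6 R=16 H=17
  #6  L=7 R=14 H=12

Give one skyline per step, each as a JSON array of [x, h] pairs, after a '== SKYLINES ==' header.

== SKYLINES ==
[[47,12],[50,0]]
[[42,12],[50,0]]
[[26,12],[50,0]]
[[26,12],[50,0]]
[[6,17],[16,0],[26,12],[50,0]]
[[6,17],[16,0],[26,12],[50,0]]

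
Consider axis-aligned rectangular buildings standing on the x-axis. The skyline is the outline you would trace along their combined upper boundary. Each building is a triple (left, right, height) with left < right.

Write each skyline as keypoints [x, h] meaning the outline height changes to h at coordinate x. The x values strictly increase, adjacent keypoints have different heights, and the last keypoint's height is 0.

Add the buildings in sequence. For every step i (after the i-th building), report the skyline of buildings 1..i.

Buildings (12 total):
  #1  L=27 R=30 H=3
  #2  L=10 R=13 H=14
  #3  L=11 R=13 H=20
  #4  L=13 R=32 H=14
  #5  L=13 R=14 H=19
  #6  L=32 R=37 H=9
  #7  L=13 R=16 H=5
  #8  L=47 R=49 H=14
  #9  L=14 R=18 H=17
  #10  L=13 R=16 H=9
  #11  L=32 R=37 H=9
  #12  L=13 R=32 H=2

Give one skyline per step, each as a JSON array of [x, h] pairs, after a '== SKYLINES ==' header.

== SKYLINES ==
[[27,3],[30,0]]
[[10,14],[13,0],[27,3],[30,0]]
[[10,14],[11,20],[13,0],[27,3],[30,0]]
[[10,14],[11,20],[13,14],[32,0]]
[[10,14],[11,20],[13,19],[14,14],[32,0]]
[[10,14],[11,20],[13,19],[14,14],[32,9],[37,0]]
[[10,14],[11,20],[13,19],[14,14],[32,9],[37,0]]
[[10,14],[11,20],[13,19],[14,14],[32,9],[37,0],[47,14],[49,0]]
[[10,14],[11,20],[13,19],[14,17],[18,14],[32,9],[37,0],[47,14],[49,0]]
[[10,14],[11,20],[13,19],[14,17],[18,14],[32,9],[37,0],[47,14],[49,0]]
[[10,14],[11,20],[13,19],[14,17],[18,14],[32,9],[37,0],[47,14],[49,0]]
[[10,14],[11,20],[13,19],[14,17],[18,14],[32,9],[37,0],[47,14],[49,0]]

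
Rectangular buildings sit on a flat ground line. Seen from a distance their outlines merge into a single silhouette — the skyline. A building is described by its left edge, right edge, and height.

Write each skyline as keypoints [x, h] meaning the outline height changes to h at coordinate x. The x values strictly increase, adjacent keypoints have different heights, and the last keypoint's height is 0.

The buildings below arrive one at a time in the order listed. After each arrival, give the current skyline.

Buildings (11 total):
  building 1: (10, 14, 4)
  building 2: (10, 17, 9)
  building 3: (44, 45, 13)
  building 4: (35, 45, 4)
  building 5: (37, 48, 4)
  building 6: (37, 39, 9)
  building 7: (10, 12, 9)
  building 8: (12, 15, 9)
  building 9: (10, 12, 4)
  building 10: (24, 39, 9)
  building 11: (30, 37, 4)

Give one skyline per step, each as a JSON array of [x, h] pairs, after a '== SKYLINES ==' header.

== SKYLINES ==
[[10,4],[14,0]]
[[10,9],[17,0]]
[[10,9],[17,0],[44,13],[45,0]]
[[10,9],[17,0],[35,4],[44,13],[45,0]]
[[10,9],[17,0],[35,4],[44,13],[45,4],[48,0]]
[[10,9],[17,0],[35,4],[37,9],[39,4],[44,13],[45,4],[48,0]]
[[10,9],[17,0],[35,4],[37,9],[39,4],[44,13],[45,4],[48,0]]
[[10,9],[17,0],[35,4],[37,9],[39,4],[44,13],[45,4],[48,0]]
[[10,9],[17,0],[35,4],[37,9],[39,4],[44,13],[45,4],[48,0]]
[[10,9],[17,0],[24,9],[39,4],[44,13],[45,4],[48,0]]
[[10,9],[17,0],[24,9],[39,4],[44,13],[45,4],[48,0]]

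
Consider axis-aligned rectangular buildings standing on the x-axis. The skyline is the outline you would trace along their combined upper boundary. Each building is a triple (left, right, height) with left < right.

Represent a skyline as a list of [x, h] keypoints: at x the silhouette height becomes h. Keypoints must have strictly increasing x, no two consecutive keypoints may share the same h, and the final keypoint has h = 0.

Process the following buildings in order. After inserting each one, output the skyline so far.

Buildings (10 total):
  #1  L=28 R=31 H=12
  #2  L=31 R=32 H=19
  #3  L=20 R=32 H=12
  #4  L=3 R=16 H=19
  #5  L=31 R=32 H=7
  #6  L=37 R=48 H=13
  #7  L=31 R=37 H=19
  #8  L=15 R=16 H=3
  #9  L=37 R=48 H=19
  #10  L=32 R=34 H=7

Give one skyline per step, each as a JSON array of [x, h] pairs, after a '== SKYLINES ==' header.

== SKYLINES ==
[[28,12],[31,0]]
[[28,12],[31,19],[32,0]]
[[20,12],[31,19],[32,0]]
[[3,19],[16,0],[20,12],[31,19],[32,0]]
[[3,19],[16,0],[20,12],[31,19],[32,0]]
[[3,19],[16,0],[20,12],[31,19],[32,0],[37,13],[48,0]]
[[3,19],[16,0],[20,12],[31,19],[37,13],[48,0]]
[[3,19],[16,0],[20,12],[31,19],[37,13],[48,0]]
[[3,19],[16,0],[20,12],[31,19],[48,0]]
[[3,19],[16,0],[20,12],[31,19],[48,0]]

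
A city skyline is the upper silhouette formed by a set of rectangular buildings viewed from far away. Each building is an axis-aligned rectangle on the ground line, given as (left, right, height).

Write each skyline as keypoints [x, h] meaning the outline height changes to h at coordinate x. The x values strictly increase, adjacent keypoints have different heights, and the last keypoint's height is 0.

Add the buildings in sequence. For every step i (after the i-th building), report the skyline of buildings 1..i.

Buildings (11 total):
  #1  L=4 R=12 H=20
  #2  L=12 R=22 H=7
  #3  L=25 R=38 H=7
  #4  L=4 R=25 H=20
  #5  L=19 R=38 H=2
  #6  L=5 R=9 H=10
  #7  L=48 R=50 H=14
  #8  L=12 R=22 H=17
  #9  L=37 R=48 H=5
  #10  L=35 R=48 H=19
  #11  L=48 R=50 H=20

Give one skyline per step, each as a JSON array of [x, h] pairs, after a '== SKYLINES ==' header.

== SKYLINES ==
[[4,20],[12,0]]
[[4,20],[12,7],[22,0]]
[[4,20],[12,7],[22,0],[25,7],[38,0]]
[[4,20],[25,7],[38,0]]
[[4,20],[25,7],[38,0]]
[[4,20],[25,7],[38,0]]
[[4,20],[25,7],[38,0],[48,14],[50,0]]
[[4,20],[25,7],[38,0],[48,14],[50,0]]
[[4,20],[25,7],[38,5],[48,14],[50,0]]
[[4,20],[25,7],[35,19],[48,14],[50,0]]
[[4,20],[25,7],[35,19],[48,20],[50,0]]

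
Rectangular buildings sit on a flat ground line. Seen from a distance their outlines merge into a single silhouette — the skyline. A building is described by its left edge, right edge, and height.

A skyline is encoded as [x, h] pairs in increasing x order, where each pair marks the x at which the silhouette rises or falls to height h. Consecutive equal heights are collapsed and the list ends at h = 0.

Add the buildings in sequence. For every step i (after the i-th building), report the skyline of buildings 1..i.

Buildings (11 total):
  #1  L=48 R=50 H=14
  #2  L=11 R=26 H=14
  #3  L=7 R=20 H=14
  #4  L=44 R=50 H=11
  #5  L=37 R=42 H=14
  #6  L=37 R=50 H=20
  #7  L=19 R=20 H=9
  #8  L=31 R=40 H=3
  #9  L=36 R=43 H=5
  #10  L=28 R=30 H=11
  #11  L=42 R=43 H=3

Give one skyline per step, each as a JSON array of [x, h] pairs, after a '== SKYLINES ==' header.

== SKYLINES ==
[[48,14],[50,0]]
[[11,14],[26,0],[48,14],[50,0]]
[[7,14],[26,0],[48,14],[50,0]]
[[7,14],[26,0],[44,11],[48,14],[50,0]]
[[7,14],[26,0],[37,14],[42,0],[44,11],[48,14],[50,0]]
[[7,14],[26,0],[37,20],[50,0]]
[[7,14],[26,0],[37,20],[50,0]]
[[7,14],[26,0],[31,3],[37,20],[50,0]]
[[7,14],[26,0],[31,3],[36,5],[37,20],[50,0]]
[[7,14],[26,0],[28,11],[30,0],[31,3],[36,5],[37,20],[50,0]]
[[7,14],[26,0],[28,11],[30,0],[31,3],[36,5],[37,20],[50,0]]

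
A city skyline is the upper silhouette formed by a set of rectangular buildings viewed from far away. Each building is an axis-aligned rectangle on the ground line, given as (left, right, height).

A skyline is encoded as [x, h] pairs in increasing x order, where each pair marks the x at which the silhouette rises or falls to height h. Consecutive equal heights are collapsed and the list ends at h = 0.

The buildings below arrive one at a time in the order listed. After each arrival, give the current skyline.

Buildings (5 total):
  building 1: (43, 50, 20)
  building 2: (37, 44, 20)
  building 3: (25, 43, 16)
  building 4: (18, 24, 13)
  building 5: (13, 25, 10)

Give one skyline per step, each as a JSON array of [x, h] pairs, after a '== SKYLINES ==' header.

== SKYLINES ==
[[43,20],[50,0]]
[[37,20],[50,0]]
[[25,16],[37,20],[50,0]]
[[18,13],[24,0],[25,16],[37,20],[50,0]]
[[13,10],[18,13],[24,10],[25,16],[37,20],[50,0]]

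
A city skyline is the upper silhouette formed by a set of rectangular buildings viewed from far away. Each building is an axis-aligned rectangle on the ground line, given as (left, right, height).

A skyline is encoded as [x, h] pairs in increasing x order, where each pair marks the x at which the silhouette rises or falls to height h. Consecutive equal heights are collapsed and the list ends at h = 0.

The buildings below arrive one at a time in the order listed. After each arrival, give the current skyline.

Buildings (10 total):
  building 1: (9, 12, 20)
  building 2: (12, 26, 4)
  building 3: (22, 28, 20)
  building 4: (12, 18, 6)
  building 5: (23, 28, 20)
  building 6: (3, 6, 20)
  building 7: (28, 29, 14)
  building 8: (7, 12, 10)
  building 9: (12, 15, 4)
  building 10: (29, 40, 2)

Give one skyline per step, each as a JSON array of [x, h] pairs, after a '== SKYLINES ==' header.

== SKYLINES ==
[[9,20],[12,0]]
[[9,20],[12,4],[26,0]]
[[9,20],[12,4],[22,20],[28,0]]
[[9,20],[12,6],[18,4],[22,20],[28,0]]
[[9,20],[12,6],[18,4],[22,20],[28,0]]
[[3,20],[6,0],[9,20],[12,6],[18,4],[22,20],[28,0]]
[[3,20],[6,0],[9,20],[12,6],[18,4],[22,20],[28,14],[29,0]]
[[3,20],[6,0],[7,10],[9,20],[12,6],[18,4],[22,20],[28,14],[29,0]]
[[3,20],[6,0],[7,10],[9,20],[12,6],[18,4],[22,20],[28,14],[29,0]]
[[3,20],[6,0],[7,10],[9,20],[12,6],[18,4],[22,20],[28,14],[29,2],[40,0]]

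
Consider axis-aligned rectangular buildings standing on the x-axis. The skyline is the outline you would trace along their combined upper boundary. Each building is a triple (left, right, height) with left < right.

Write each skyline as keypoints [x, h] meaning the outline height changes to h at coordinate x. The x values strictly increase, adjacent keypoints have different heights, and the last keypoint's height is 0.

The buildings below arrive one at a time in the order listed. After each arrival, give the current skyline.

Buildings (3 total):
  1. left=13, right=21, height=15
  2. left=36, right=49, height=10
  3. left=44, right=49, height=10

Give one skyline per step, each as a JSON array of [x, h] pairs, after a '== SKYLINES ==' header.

== SKYLINES ==
[[13,15],[21,0]]
[[13,15],[21,0],[36,10],[49,0]]
[[13,15],[21,0],[36,10],[49,0]]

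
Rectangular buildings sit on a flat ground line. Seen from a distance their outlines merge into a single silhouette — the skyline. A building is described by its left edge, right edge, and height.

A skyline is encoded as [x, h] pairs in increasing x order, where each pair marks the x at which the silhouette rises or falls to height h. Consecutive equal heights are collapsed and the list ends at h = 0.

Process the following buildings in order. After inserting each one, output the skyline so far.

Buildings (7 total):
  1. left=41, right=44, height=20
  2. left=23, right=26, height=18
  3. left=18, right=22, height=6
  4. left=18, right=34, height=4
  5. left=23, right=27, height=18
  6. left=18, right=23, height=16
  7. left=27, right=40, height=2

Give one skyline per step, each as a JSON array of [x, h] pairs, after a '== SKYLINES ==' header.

== SKYLINES ==
[[41,20],[44,0]]
[[23,18],[26,0],[41,20],[44,0]]
[[18,6],[22,0],[23,18],[26,0],[41,20],[44,0]]
[[18,6],[22,4],[23,18],[26,4],[34,0],[41,20],[44,0]]
[[18,6],[22,4],[23,18],[27,4],[34,0],[41,20],[44,0]]
[[18,16],[23,18],[27,4],[34,0],[41,20],[44,0]]
[[18,16],[23,18],[27,4],[34,2],[40,0],[41,20],[44,0]]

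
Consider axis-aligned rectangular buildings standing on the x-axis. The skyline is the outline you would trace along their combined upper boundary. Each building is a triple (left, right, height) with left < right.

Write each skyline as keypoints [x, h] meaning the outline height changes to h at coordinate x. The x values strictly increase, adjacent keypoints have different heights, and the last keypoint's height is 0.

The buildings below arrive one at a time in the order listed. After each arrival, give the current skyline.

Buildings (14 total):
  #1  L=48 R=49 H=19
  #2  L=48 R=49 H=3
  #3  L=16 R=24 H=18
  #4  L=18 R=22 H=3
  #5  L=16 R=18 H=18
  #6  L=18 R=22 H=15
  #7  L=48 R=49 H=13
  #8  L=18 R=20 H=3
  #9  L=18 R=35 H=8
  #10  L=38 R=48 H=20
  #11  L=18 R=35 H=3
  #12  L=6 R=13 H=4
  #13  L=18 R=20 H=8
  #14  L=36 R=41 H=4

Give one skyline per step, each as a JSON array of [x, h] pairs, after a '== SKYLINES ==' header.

== SKYLINES ==
[[48,19],[49,0]]
[[48,19],[49,0]]
[[16,18],[24,0],[48,19],[49,0]]
[[16,18],[24,0],[48,19],[49,0]]
[[16,18],[24,0],[48,19],[49,0]]
[[16,18],[24,0],[48,19],[49,0]]
[[16,18],[24,0],[48,19],[49,0]]
[[16,18],[24,0],[48,19],[49,0]]
[[16,18],[24,8],[35,0],[48,19],[49,0]]
[[16,18],[24,8],[35,0],[38,20],[48,19],[49,0]]
[[16,18],[24,8],[35,0],[38,20],[48,19],[49,0]]
[[6,4],[13,0],[16,18],[24,8],[35,0],[38,20],[48,19],[49,0]]
[[6,4],[13,0],[16,18],[24,8],[35,0],[38,20],[48,19],[49,0]]
[[6,4],[13,0],[16,18],[24,8],[35,0],[36,4],[38,20],[48,19],[49,0]]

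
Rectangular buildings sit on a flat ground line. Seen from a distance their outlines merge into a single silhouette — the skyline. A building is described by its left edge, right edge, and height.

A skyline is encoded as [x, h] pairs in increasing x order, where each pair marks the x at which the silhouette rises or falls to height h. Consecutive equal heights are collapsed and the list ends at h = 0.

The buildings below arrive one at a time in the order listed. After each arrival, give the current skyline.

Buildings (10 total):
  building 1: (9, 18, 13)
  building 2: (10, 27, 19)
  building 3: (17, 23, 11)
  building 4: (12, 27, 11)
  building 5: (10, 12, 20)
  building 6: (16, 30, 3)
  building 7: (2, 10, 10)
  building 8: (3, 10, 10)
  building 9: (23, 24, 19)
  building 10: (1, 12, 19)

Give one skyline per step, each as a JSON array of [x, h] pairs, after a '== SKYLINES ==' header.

== SKYLINES ==
[[9,13],[18,0]]
[[9,13],[10,19],[27,0]]
[[9,13],[10,19],[27,0]]
[[9,13],[10,19],[27,0]]
[[9,13],[10,20],[12,19],[27,0]]
[[9,13],[10,20],[12,19],[27,3],[30,0]]
[[2,10],[9,13],[10,20],[12,19],[27,3],[30,0]]
[[2,10],[9,13],[10,20],[12,19],[27,3],[30,0]]
[[2,10],[9,13],[10,20],[12,19],[27,3],[30,0]]
[[1,19],[10,20],[12,19],[27,3],[30,0]]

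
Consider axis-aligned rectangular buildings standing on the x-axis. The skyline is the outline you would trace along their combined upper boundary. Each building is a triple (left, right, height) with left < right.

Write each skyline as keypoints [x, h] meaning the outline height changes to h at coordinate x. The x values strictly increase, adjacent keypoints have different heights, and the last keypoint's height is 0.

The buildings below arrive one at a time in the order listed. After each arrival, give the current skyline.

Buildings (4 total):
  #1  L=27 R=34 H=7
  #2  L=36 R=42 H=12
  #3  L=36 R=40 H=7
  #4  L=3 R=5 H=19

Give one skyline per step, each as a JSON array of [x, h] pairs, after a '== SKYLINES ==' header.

== SKYLINES ==
[[27,7],[34,0]]
[[27,7],[34,0],[36,12],[42,0]]
[[27,7],[34,0],[36,12],[42,0]]
[[3,19],[5,0],[27,7],[34,0],[36,12],[42,0]]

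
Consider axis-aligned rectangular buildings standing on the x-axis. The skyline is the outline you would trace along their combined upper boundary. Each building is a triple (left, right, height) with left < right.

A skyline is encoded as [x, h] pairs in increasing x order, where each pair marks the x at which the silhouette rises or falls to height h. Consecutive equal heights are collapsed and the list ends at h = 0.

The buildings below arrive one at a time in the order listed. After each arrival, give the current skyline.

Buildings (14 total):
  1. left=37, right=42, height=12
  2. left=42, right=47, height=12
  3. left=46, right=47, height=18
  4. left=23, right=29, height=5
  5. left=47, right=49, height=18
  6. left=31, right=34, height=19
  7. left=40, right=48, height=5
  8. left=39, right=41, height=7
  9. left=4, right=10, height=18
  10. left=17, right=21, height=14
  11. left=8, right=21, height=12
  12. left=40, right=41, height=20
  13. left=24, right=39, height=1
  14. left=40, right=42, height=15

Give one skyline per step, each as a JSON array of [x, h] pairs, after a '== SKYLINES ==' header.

== SKYLINES ==
[[37,12],[42,0]]
[[37,12],[47,0]]
[[37,12],[46,18],[47,0]]
[[23,5],[29,0],[37,12],[46,18],[47,0]]
[[23,5],[29,0],[37,12],[46,18],[49,0]]
[[23,5],[29,0],[31,19],[34,0],[37,12],[46,18],[49,0]]
[[23,5],[29,0],[31,19],[34,0],[37,12],[46,18],[49,0]]
[[23,5],[29,0],[31,19],[34,0],[37,12],[46,18],[49,0]]
[[4,18],[10,0],[23,5],[29,0],[31,19],[34,0],[37,12],[46,18],[49,0]]
[[4,18],[10,0],[17,14],[21,0],[23,5],[29,0],[31,19],[34,0],[37,12],[46,18],[49,0]]
[[4,18],[10,12],[17,14],[21,0],[23,5],[29,0],[31,19],[34,0],[37,12],[46,18],[49,0]]
[[4,18],[10,12],[17,14],[21,0],[23,5],[29,0],[31,19],[34,0],[37,12],[40,20],[41,12],[46,18],[49,0]]
[[4,18],[10,12],[17,14],[21,0],[23,5],[29,1],[31,19],[34,1],[37,12],[40,20],[41,12],[46,18],[49,0]]
[[4,18],[10,12],[17,14],[21,0],[23,5],[29,1],[31,19],[34,1],[37,12],[40,20],[41,15],[42,12],[46,18],[49,0]]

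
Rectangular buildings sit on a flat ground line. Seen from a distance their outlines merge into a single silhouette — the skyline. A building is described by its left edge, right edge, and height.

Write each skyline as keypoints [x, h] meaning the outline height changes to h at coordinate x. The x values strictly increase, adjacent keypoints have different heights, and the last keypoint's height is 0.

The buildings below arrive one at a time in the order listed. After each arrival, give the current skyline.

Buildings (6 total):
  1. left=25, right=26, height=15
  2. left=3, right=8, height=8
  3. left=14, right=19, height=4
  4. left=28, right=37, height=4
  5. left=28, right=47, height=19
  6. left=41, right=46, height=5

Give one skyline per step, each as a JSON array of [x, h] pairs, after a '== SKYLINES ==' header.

== SKYLINES ==
[[25,15],[26,0]]
[[3,8],[8,0],[25,15],[26,0]]
[[3,8],[8,0],[14,4],[19,0],[25,15],[26,0]]
[[3,8],[8,0],[14,4],[19,0],[25,15],[26,0],[28,4],[37,0]]
[[3,8],[8,0],[14,4],[19,0],[25,15],[26,0],[28,19],[47,0]]
[[3,8],[8,0],[14,4],[19,0],[25,15],[26,0],[28,19],[47,0]]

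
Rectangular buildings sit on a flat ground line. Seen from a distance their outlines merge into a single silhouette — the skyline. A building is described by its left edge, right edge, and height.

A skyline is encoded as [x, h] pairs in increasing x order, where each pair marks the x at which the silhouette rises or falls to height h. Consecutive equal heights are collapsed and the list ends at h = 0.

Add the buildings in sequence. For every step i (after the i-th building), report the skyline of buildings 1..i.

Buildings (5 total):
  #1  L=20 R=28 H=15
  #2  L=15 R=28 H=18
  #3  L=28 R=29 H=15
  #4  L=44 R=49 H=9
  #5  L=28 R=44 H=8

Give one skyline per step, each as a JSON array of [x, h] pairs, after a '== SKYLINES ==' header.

== SKYLINES ==
[[20,15],[28,0]]
[[15,18],[28,0]]
[[15,18],[28,15],[29,0]]
[[15,18],[28,15],[29,0],[44,9],[49,0]]
[[15,18],[28,15],[29,8],[44,9],[49,0]]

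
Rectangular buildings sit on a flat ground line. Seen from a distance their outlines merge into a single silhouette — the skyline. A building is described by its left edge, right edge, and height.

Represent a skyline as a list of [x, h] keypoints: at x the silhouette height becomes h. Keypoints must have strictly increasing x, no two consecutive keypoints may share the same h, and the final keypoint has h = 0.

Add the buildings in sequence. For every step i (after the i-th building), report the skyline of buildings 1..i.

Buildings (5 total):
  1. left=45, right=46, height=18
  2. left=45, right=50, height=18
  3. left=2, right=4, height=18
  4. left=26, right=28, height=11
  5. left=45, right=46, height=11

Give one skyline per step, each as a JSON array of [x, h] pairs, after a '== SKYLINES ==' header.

== SKYLINES ==
[[45,18],[46,0]]
[[45,18],[50,0]]
[[2,18],[4,0],[45,18],[50,0]]
[[2,18],[4,0],[26,11],[28,0],[45,18],[50,0]]
[[2,18],[4,0],[26,11],[28,0],[45,18],[50,0]]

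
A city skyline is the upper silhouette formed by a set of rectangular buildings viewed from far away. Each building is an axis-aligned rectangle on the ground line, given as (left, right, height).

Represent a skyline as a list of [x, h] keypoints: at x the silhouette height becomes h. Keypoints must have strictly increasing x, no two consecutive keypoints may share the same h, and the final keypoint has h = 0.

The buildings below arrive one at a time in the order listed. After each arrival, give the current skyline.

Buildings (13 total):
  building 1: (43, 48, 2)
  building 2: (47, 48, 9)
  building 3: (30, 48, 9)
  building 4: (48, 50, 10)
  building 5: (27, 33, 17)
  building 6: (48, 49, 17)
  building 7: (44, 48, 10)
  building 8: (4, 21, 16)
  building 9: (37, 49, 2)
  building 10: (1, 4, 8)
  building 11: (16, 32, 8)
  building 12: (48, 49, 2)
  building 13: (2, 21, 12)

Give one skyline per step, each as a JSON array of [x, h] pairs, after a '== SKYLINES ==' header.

== SKYLINES ==
[[43,2],[48,0]]
[[43,2],[47,9],[48,0]]
[[30,9],[48,0]]
[[30,9],[48,10],[50,0]]
[[27,17],[33,9],[48,10],[50,0]]
[[27,17],[33,9],[48,17],[49,10],[50,0]]
[[27,17],[33,9],[44,10],[48,17],[49,10],[50,0]]
[[4,16],[21,0],[27,17],[33,9],[44,10],[48,17],[49,10],[50,0]]
[[4,16],[21,0],[27,17],[33,9],[44,10],[48,17],[49,10],[50,0]]
[[1,8],[4,16],[21,0],[27,17],[33,9],[44,10],[48,17],[49,10],[50,0]]
[[1,8],[4,16],[21,8],[27,17],[33,9],[44,10],[48,17],[49,10],[50,0]]
[[1,8],[4,16],[21,8],[27,17],[33,9],[44,10],[48,17],[49,10],[50,0]]
[[1,8],[2,12],[4,16],[21,8],[27,17],[33,9],[44,10],[48,17],[49,10],[50,0]]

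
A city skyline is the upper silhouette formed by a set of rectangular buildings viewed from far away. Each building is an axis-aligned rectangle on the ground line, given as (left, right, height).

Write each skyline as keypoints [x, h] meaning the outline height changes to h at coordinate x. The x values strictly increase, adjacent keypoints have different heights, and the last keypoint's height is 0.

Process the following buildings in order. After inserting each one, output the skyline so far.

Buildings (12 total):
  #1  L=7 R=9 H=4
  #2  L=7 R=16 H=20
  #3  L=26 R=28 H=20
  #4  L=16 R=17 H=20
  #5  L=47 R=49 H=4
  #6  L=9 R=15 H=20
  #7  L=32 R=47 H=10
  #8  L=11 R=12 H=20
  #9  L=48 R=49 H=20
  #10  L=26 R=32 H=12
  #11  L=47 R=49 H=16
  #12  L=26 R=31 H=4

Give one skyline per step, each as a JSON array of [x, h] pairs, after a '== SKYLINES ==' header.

== SKYLINES ==
[[7,4],[9,0]]
[[7,20],[16,0]]
[[7,20],[16,0],[26,20],[28,0]]
[[7,20],[17,0],[26,20],[28,0]]
[[7,20],[17,0],[26,20],[28,0],[47,4],[49,0]]
[[7,20],[17,0],[26,20],[28,0],[47,4],[49,0]]
[[7,20],[17,0],[26,20],[28,0],[32,10],[47,4],[49,0]]
[[7,20],[17,0],[26,20],[28,0],[32,10],[47,4],[49,0]]
[[7,20],[17,0],[26,20],[28,0],[32,10],[47,4],[48,20],[49,0]]
[[7,20],[17,0],[26,20],[28,12],[32,10],[47,4],[48,20],[49,0]]
[[7,20],[17,0],[26,20],[28,12],[32,10],[47,16],[48,20],[49,0]]
[[7,20],[17,0],[26,20],[28,12],[32,10],[47,16],[48,20],[49,0]]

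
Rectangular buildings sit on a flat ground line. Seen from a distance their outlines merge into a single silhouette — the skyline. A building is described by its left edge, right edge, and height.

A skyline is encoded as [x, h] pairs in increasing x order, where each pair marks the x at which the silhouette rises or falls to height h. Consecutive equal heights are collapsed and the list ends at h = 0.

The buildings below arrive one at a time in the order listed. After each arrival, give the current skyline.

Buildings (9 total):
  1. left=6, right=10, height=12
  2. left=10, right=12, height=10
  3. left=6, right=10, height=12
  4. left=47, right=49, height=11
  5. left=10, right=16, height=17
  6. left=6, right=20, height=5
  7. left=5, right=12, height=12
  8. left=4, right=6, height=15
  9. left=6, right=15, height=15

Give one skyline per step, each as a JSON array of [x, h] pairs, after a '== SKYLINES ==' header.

== SKYLINES ==
[[6,12],[10,0]]
[[6,12],[10,10],[12,0]]
[[6,12],[10,10],[12,0]]
[[6,12],[10,10],[12,0],[47,11],[49,0]]
[[6,12],[10,17],[16,0],[47,11],[49,0]]
[[6,12],[10,17],[16,5],[20,0],[47,11],[49,0]]
[[5,12],[10,17],[16,5],[20,0],[47,11],[49,0]]
[[4,15],[6,12],[10,17],[16,5],[20,0],[47,11],[49,0]]
[[4,15],[10,17],[16,5],[20,0],[47,11],[49,0]]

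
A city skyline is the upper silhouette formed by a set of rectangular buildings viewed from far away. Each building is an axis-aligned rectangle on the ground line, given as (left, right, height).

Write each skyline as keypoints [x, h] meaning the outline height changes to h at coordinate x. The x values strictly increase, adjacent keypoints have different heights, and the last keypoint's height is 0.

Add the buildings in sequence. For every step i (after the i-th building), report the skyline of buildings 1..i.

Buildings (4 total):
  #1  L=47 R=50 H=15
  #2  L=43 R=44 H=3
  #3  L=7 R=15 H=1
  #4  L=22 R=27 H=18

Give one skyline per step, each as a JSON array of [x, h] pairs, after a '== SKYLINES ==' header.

== SKYLINES ==
[[47,15],[50,0]]
[[43,3],[44,0],[47,15],[50,0]]
[[7,1],[15,0],[43,3],[44,0],[47,15],[50,0]]
[[7,1],[15,0],[22,18],[27,0],[43,3],[44,0],[47,15],[50,0]]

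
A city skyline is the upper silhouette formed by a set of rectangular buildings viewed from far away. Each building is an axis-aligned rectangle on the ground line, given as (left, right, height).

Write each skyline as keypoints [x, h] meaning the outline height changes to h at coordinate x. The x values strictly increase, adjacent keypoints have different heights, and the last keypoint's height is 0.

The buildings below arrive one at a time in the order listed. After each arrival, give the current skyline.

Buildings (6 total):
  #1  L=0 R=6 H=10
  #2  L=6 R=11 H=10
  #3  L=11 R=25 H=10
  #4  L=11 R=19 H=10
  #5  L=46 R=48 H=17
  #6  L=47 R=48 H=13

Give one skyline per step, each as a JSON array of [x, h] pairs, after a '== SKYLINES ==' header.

== SKYLINES ==
[[0,10],[6,0]]
[[0,10],[11,0]]
[[0,10],[25,0]]
[[0,10],[25,0]]
[[0,10],[25,0],[46,17],[48,0]]
[[0,10],[25,0],[46,17],[48,0]]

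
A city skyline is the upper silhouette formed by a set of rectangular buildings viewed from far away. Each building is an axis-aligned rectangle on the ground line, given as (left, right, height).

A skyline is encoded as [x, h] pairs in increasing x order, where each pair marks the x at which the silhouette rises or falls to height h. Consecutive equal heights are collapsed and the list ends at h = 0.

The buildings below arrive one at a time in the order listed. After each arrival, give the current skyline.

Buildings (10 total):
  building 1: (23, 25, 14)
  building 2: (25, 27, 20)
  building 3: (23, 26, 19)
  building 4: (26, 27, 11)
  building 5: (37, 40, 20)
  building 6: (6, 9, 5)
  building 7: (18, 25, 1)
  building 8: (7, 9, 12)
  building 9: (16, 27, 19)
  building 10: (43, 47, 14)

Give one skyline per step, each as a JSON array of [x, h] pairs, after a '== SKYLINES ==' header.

== SKYLINES ==
[[23,14],[25,0]]
[[23,14],[25,20],[27,0]]
[[23,19],[25,20],[27,0]]
[[23,19],[25,20],[27,0]]
[[23,19],[25,20],[27,0],[37,20],[40,0]]
[[6,5],[9,0],[23,19],[25,20],[27,0],[37,20],[40,0]]
[[6,5],[9,0],[18,1],[23,19],[25,20],[27,0],[37,20],[40,0]]
[[6,5],[7,12],[9,0],[18,1],[23,19],[25,20],[27,0],[37,20],[40,0]]
[[6,5],[7,12],[9,0],[16,19],[25,20],[27,0],[37,20],[40,0]]
[[6,5],[7,12],[9,0],[16,19],[25,20],[27,0],[37,20],[40,0],[43,14],[47,0]]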